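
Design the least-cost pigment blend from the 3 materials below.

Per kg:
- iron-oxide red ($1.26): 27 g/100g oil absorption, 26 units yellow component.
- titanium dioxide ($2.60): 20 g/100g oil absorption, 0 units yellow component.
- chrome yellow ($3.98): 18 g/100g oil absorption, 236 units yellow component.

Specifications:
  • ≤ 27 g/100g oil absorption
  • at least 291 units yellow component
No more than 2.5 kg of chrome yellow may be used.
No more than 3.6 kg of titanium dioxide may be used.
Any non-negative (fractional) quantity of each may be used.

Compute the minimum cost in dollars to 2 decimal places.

$4.91

Let x1 = kg of iron-oxide red, x2 = kg of titanium dioxide, x3 = kg of chrome yellow.
min 1.26x1 + 2.6x2 + 3.98x3 with:
  27x1 + 20x2 + 18x3 ≤ 27   (oil absorption)
  26x1 + 236x3 ≥ 291   (yellow component)
  x3 ≤ 2.5
  x2 ≤ 3.6
  x1, x2, x3 ≥ 0.
The optimal basis is {chrome yellow}; iron-oxide red, titanium dioxide drop out. The yellow component requirement is met with equality.
So chrome yellow = 1.233 kg.
Cost = 3.98·1.233 = 4.9073.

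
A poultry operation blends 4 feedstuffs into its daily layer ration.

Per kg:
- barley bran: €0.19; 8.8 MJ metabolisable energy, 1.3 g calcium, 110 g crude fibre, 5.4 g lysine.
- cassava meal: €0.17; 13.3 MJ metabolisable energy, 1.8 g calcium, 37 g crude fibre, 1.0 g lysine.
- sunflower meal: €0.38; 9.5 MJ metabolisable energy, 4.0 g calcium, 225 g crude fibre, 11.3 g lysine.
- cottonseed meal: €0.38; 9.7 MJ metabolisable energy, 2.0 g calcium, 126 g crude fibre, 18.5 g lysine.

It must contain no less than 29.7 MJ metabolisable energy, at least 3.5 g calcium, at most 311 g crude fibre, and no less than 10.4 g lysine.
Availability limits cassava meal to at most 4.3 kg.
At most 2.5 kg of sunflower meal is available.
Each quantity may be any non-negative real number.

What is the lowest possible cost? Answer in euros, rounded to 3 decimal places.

€0.497

Let x1 = kg of barley bran, x2 = kg of cassava meal, x3 = kg of sunflower meal, x4 = kg of cottonseed meal.
Minimize 0.19x1 + 0.17x2 + 0.38x3 + 0.38x4 s.t.:
  8.8x1 + 13.3x2 + 9.5x3 + 9.7x4 ≥ 29.7   (metabolisable energy)
  1.3x1 + 1.8x2 + 4x3 + 2x4 ≥ 3.5   (calcium)
  110x1 + 37x2 + 225x3 + 126x4 ≤ 311   (crude fibre)
  5.4x1 + 1x2 + 11.3x3 + 18.5x4 ≥ 10.4   (lysine)
  x2 ≤ 4.3
  x3 ≤ 2.5
  x1, x2, x3, x4 ≥ 0.
The optimal basis is {cassava meal, cottonseed meal}; barley bran, sunflower meal drop out. There the metabolisable energy and lysine constraints are tight.
Optimal quantities: cassava meal = 1.898 kg, cottonseed meal = 0.4596 kg.
Objective = 0.17·1.898 + 0.38·0.4596 = 0.49731.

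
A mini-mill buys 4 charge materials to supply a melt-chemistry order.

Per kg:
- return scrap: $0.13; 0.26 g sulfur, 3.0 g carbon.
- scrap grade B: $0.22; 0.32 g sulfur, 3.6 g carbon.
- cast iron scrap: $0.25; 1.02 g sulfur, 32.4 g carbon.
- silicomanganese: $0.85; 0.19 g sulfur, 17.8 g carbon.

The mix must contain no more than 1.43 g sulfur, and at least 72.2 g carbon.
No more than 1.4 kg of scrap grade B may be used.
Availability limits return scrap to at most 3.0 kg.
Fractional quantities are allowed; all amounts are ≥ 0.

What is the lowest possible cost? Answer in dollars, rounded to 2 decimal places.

$2.18

Set it up as a linear program. Let x1 = kg of return scrap, x2 = kg of scrap grade B, x3 = kg of cast iron scrap, x4 = kg of silicomanganese.
Minimize 0.13x1 + 0.22x2 + 0.25x3 + 0.85x4 with:
  0.26x1 + 0.32x2 + 1.02x3 + 0.19x4 ≤ 1.43   (sulfur)
  3x1 + 3.6x2 + 32.4x3 + 17.8x4 ≥ 72.2   (carbon)
  x2 ≤ 1.4
  x1 ≤ 3
  x1, x2, x3, x4 ≥ 0.
The optimal basis is {cast iron scrap, silicomanganese}; return scrap, scrap grade B drop out. The sulfur and carbon requirements are met with equality.
So cast iron scrap = 0.978 kg, silicomanganese = 2.276 kg.
Cost = 0.25·0.978 + 0.85·2.276 = 2.1791.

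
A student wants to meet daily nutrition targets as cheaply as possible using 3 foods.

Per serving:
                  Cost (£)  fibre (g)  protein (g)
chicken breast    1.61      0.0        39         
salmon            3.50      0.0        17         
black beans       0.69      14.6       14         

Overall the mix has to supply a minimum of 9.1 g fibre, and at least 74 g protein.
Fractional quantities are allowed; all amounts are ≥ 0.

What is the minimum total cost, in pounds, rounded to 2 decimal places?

£3.12

Let x1 = servings of chicken breast, x2 = servings of salmon, x3 = servings of black beans.
Minimise 1.61x1 + 3.5x2 + 0.69x3 with:
  14.6x3 ≥ 9.1   (fibre)
  39x1 + 17x2 + 14x3 ≥ 74   (protein)
  x1, x2, x3 ≥ 0.
The optimal basis is {chicken breast, black beans}; salmon drops out. There the fibre and protein constraints are tight.
So chicken breast = 1.6737 servings, black beans = 0.62329 servings.
Total cost: 1.61·1.6737 + 0.69·0.62329 = 3.1247.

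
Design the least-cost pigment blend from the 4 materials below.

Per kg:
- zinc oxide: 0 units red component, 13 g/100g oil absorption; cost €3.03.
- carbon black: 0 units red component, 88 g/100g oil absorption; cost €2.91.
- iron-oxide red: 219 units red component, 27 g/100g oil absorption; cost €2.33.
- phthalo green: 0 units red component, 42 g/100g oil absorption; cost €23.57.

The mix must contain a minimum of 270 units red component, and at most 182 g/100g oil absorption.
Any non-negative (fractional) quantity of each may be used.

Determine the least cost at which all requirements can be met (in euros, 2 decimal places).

€2.87

Let x1 = kg of zinc oxide, x2 = kg of carbon black, x3 = kg of iron-oxide red, x4 = kg of phthalo green.
Minimize 3.03x1 + 2.91x2 + 2.33x3 + 23.57x4 subject to:
  219x3 ≥ 270   (red component)
  13x1 + 88x2 + 27x3 + 42x4 ≤ 182   (oil absorption)
  x1, x2, x3, x4 ≥ 0.
The minimum-cost mix takes nothing from zinc oxide, carbon black, phthalo green — only iron-oxide red. The red component requirement is met with equality.
Optimal quantities: iron-oxide red = 1.233 kg.
Cost = 2.33·1.233 = 2.8729.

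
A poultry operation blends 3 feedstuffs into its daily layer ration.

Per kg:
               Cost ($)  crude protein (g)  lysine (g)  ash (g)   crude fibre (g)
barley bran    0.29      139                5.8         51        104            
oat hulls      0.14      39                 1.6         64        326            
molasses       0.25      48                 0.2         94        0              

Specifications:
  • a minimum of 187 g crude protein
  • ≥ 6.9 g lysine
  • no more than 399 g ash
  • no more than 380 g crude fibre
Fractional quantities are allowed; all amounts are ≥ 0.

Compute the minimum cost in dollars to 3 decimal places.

Let x1 = kg of barley bran, x2 = kg of oat hulls, x3 = kg of molasses.
Minimise 0.29x1 + 0.14x2 + 0.25x3 with:
  139x1 + 39x2 + 48x3 ≥ 187   (crude protein)
  5.8x1 + 1.6x2 + 0.2x3 ≥ 6.9   (lysine)
  51x1 + 64x2 + 94x3 ≤ 399   (ash)
  104x1 + 326x2 ≤ 380   (crude fibre)
  x1, x2, x3 ≥ 0.
The cheapest feasible vertex uses only barley bran; oat hulls, molasses are not used. The crude protein requirement is met with equality.
Solving gives x1 = 1.345.
Cost = 0.29·1.345 = 0.39005.

$0.390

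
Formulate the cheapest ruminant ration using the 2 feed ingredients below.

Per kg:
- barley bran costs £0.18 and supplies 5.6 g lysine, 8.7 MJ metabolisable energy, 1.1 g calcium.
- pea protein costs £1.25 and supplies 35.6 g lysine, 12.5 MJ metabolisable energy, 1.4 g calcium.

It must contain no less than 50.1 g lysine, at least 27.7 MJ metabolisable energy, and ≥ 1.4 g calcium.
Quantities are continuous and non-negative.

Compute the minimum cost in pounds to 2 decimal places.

Let x1 = kg of barley bran, x2 = kg of pea protein.
min 0.18x1 + 1.25x2 with:
  5.6x1 + 35.6x2 ≥ 50.1   (lysine)
  8.7x1 + 12.5x2 ≥ 27.7   (metabolisable energy)
  1.1x1 + 1.4x2 ≥ 1.4   (calcium)
  x1, x2 ≥ 0.
At the optimum only barley bran is positive (pea protein = 0). There the lysine constraint is tight.
That vertex is x1 = 8.946.
Cost = 0.18·8.946 = 1.6103.

£1.61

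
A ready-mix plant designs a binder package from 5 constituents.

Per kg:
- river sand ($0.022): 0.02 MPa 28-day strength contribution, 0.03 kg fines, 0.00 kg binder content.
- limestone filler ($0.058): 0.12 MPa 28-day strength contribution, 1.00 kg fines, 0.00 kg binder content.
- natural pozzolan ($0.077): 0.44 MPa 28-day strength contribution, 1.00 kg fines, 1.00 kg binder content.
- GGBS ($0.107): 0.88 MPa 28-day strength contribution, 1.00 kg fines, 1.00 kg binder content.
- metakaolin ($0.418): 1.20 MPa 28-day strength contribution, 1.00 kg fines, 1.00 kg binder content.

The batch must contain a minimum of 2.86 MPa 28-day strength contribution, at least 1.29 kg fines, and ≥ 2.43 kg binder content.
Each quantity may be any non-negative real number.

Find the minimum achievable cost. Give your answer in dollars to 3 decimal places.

$0.348

Set it up as a linear program. Let x1 = kg of river sand, x2 = kg of limestone filler, x3 = kg of natural pozzolan, x4 = kg of GGBS, x5 = kg of metakaolin.
min 0.022x1 + 0.058x2 + 0.077x3 + 0.107x4 + 0.418x5 s.t.:
  0.02x1 + 0.12x2 + 0.44x3 + 0.88x4 + 1.2x5 ≥ 2.86   (28-day strength contribution)
  0.03x1 + 1x2 + 1x3 + 1x4 + 1x5 ≥ 1.29   (fines)
  1x3 + 1x4 + 1x5 ≥ 2.43   (binder content)
  x1, x2, x3, x4, x5 ≥ 0.
The optimal basis is {GGBS}; river sand, limestone filler, natural pozzolan, metakaolin drop out. Binding constraint: 28-day strength contribution.
So GGBS = 3.25 kg.
Total cost: 0.107·3.25 = 0.34775.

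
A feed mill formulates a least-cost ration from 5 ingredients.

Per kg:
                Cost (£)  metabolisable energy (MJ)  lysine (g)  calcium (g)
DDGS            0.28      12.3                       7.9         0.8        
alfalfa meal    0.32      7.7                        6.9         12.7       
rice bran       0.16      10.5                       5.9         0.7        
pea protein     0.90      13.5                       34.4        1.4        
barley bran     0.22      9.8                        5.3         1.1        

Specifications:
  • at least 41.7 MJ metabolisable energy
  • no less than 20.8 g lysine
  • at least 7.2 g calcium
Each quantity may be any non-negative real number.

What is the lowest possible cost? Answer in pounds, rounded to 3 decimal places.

Let x1 = kg of DDGS, x2 = kg of alfalfa meal, x3 = kg of rice bran, x4 = kg of pea protein, x5 = kg of barley bran.
Minimize 0.28x1 + 0.32x2 + 0.16x3 + 0.9x4 + 0.22x5 s.t.:
  12.3x1 + 7.7x2 + 10.5x3 + 13.5x4 + 9.8x5 ≥ 41.7   (metabolisable energy)
  7.9x1 + 6.9x2 + 5.9x3 + 34.4x4 + 5.3x5 ≥ 20.8   (lysine)
  0.8x1 + 12.7x2 + 0.7x3 + 1.4x4 + 1.1x5 ≥ 7.2   (calcium)
  x1, x2, x3, x4, x5 ≥ 0.
At the optimum only alfalfa meal, rice bran are positive (DDGS, pea protein, barley bran = 0). Binding constraints: metabolisable energy and calcium.
That vertex is x2 = 0.3627, x3 = 3.705.
Hence cost = 0.32·0.3627 + 0.16·3.705 = £0.70886.

£0.709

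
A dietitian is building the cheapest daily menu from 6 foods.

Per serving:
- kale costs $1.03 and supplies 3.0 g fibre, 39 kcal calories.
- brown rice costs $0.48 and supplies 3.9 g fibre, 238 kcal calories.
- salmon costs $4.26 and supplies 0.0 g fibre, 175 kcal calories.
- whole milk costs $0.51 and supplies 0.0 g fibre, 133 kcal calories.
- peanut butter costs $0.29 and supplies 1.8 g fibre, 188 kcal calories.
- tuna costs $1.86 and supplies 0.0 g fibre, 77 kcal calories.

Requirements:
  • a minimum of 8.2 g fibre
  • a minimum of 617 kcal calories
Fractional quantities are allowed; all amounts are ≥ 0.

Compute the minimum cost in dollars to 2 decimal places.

Set it up as a linear program. Let x1 = servings of kale, x2 = servings of brown rice, x3 = servings of salmon, x4 = servings of whole milk, x5 = servings of peanut butter, x6 = servings of tuna.
min 1.03x1 + 0.48x2 + 4.26x3 + 0.51x4 + 0.29x5 + 1.86x6 subject to:
  3x1 + 3.9x2 + 1.8x5 ≥ 8.2   (fibre)
  39x1 + 238x2 + 175x3 + 133x4 + 188x5 + 77x6 ≥ 617   (calories)
  x1, x2, x3, x4, x5, x6 ≥ 0.
The minimum-cost mix takes nothing from kale, salmon, whole milk, tuna — only brown rice, peanut butter. There the fibre and calories constraints are tight.
Solving gives x2 = 1.414, x5 = 1.492.
Hence cost = 0.48·1.414 + 0.29·1.492 = $1.1114.

$1.11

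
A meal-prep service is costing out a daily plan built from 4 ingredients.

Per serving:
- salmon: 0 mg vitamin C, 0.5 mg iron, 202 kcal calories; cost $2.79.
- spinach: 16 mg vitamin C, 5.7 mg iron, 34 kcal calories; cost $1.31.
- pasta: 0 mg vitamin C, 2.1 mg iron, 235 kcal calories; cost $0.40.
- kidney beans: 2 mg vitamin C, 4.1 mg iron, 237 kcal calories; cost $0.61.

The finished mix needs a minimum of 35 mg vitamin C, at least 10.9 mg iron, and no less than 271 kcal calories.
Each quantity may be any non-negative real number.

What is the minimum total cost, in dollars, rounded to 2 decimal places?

Treat it as an LP. Let x1 = servings of salmon, x2 = servings of spinach, x3 = servings of pasta, x4 = servings of kidney beans.
min 2.79x1 + 1.31x2 + 0.4x3 + 0.61x4 subject to:
  16x2 + 2x4 ≥ 35   (vitamin C)
  0.5x1 + 5.7x2 + 2.1x3 + 4.1x4 ≥ 10.9   (iron)
  202x1 + 34x2 + 235x3 + 237x4 ≥ 271   (calories)
  x1, x2, x3, x4 ≥ 0.
The cheapest feasible vertex uses only spinach, pasta; salmon, kidney beans are not used. Binding constraints: vitamin C and calories.
That vertex is x2 = 2.188, x3 = 0.8367.
Hence cost = 1.31·2.188 + 0.4·0.8367 = $3.2010.

$3.20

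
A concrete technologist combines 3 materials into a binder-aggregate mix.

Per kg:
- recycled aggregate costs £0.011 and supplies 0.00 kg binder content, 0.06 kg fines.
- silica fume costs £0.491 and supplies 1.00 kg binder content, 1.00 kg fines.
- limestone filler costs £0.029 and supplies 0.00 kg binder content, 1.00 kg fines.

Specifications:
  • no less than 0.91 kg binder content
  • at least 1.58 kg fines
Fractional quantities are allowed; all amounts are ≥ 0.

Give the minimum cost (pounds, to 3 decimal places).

£0.466

Let x1 = kg of recycled aggregate, x2 = kg of silica fume, x3 = kg of limestone filler.
Minimize 0.011x1 + 0.491x2 + 0.029x3 subject to:
  1x2 ≥ 0.91   (binder content)
  0.06x1 + 1x2 + 1x3 ≥ 1.58   (fines)
  x1, x2, x3 ≥ 0.
The cheapest feasible vertex uses only silica fume, limestone filler; recycled aggregate is not used. The binder content and fines requirements are met with equality.
Solving gives x2 = 0.91, x3 = 0.67.
Total cost: 0.491·0.91 + 0.029·0.67 = 0.46624.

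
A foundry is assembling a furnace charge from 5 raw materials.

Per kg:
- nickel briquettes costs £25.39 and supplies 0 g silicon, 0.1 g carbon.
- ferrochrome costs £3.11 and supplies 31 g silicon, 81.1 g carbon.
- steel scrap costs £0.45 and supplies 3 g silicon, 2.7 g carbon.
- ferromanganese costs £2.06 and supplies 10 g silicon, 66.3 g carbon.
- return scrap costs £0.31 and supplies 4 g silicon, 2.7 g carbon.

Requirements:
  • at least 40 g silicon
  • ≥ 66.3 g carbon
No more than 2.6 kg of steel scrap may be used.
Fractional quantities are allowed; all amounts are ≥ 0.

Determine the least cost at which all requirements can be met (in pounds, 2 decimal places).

£3.56

This is a linear program. Let x1 = kg of nickel briquettes, x2 = kg of ferrochrome, x3 = kg of steel scrap, x4 = kg of ferromanganese, x5 = kg of return scrap.
Minimise 25.39x1 + 3.11x2 + 0.45x3 + 2.06x4 + 0.31x5 with:
  31x2 + 3x3 + 10x4 + 4x5 ≥ 40   (silicon)
  0.1x1 + 81.1x2 + 2.7x3 + 66.3x4 + 2.7x5 ≥ 66.3   (carbon)
  x3 ≤ 2.6
  x1, x2, x3, x4, x5 ≥ 0.
The optimal basis is {ferrochrome, return scrap}; nickel briquettes, steel scrap, ferromanganese drop out. Binding constraints: silicon and carbon.
Solving gives x2 = 0.6531, x5 = 4.939.
Objective = 3.11·0.6531 + 0.31·4.939 = 3.5622.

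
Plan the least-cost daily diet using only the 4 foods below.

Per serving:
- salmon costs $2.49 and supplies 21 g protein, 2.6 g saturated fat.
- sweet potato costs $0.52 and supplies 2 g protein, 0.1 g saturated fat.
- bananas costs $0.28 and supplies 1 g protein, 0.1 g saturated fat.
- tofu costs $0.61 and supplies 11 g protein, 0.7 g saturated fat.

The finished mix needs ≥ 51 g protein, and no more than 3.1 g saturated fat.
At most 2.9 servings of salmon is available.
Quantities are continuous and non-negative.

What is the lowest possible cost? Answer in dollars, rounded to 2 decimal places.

Set it up as a linear program. Let x1 = servings of salmon, x2 = servings of sweet potato, x3 = servings of bananas, x4 = servings of tofu.
Minimize 2.49x1 + 0.52x2 + 0.28x3 + 0.61x4 with:
  21x1 + 2x2 + 1x3 + 11x4 ≥ 51   (protein)
  2.6x1 + 0.1x2 + 0.1x3 + 0.7x4 ≤ 3.1   (saturated fat)
  x1 ≤ 2.9
  x1, x2, x3, x4 ≥ 0.
At the optimum only sweet potato, tofu are positive (salmon, bananas = 0). There the protein and saturated fat constraints are tight.
Optimal quantities: sweet potato = 5.333 servings, tofu = 3.667 servings.
Cost = 0.52·5.333 + 0.61·3.667 = 5.0100.

$5.01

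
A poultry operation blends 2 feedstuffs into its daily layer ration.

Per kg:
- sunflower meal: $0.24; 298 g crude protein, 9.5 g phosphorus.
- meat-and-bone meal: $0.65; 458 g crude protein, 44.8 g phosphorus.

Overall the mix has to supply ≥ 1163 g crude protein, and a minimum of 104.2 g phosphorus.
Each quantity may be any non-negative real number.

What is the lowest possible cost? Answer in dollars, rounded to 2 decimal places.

Set it up as a linear program. Let x1 = kg of sunflower meal, x2 = kg of meat-and-bone meal.
Minimise 0.24x1 + 0.65x2 s.t.:
  298x1 + 458x2 ≥ 1163   (crude protein)
  9.5x1 + 44.8x2 ≥ 104.2   (phosphorus)
  x1, x2 ≥ 0.
Both inputs are positive at the optimum. The crude protein and phosphorus requirements are met with equality.
Solving gives x1 = 0.4866, x2 = 2.223.
Objective = 0.24·0.4866 + 0.65·2.223 = 1.5617.

$1.56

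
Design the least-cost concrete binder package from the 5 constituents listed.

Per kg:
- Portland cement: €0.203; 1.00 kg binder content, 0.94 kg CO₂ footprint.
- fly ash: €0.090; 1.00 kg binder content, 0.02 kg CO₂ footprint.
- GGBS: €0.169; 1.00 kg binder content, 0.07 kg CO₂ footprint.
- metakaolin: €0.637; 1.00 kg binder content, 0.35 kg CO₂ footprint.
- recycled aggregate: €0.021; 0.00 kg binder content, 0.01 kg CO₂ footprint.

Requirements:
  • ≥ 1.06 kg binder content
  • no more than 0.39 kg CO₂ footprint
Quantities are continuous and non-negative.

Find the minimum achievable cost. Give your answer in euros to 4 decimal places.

€0.0954

Set it up as a linear program. Let x1 = kg of Portland cement, x2 = kg of fly ash, x3 = kg of GGBS, x4 = kg of metakaolin, x5 = kg of recycled aggregate.
Minimize 0.203x1 + 0.09x2 + 0.169x3 + 0.637x4 + 0.021x5 with:
  1x1 + 1x2 + 1x3 + 1x4 ≥ 1.06   (binder content)
  0.94x1 + 0.02x2 + 0.07x3 + 0.35x4 + 0.01x5 ≤ 0.39   (CO₂ footprint)
  x1, x2, x3, x4, x5 ≥ 0.
The minimum-cost mix takes nothing from Portland cement, GGBS, metakaolin, recycled aggregate — only fly ash. Binding constraint: binder content.
That vertex is x2 = 1.06.
Hence cost = 0.09·1.06 = €0.095400.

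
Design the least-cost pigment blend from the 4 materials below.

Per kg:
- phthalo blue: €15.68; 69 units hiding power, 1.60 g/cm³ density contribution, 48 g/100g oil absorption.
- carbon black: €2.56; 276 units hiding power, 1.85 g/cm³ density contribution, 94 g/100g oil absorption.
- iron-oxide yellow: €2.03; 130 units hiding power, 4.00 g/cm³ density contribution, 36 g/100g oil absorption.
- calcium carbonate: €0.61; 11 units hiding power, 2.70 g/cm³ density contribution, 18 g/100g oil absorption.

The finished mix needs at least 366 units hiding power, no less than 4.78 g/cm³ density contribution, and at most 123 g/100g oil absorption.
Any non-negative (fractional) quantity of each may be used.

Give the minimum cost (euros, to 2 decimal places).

€3.97

Set it up as a linear program. Let x1 = kg of phthalo blue, x2 = kg of carbon black, x3 = kg of iron-oxide yellow, x4 = kg of calcium carbonate.
Minimise 15.68x1 + 2.56x2 + 2.03x3 + 0.61x4 subject to:
  69x1 + 276x2 + 130x3 + 11x4 ≥ 366   (hiding power)
  1.6x1 + 1.85x2 + 4x3 + 2.7x4 ≥ 4.78   (density contribution)
  48x1 + 94x2 + 36x3 + 18x4 ≤ 123   (oil absorption)
  x1, x2, x3, x4 ≥ 0.
The cheapest feasible vertex uses only carbon black, iron-oxide yellow, calcium carbonate; phthalo blue is not used. The hiding power, density contribution, oil absorption requirements are met with equality.
That vertex is x2 = 1.051, x3 = 0.5654, x4 = 0.2124.
Total cost: 2.56·1.051 + 2.03·0.5654 + 0.61·0.2124 = 3.9679.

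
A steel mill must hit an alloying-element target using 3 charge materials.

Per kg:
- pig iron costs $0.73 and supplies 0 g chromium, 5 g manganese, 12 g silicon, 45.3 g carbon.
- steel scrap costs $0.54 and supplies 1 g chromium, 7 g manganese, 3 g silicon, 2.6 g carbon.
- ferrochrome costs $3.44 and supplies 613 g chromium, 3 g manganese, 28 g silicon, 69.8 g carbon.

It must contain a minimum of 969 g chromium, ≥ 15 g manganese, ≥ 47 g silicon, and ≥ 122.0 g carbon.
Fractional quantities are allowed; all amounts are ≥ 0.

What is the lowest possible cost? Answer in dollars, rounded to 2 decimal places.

$6.29

Let x1 = kg of pig iron, x2 = kg of steel scrap, x3 = kg of ferrochrome.
Minimize 0.73x1 + 0.54x2 + 3.44x3 subject to:
  1x2 + 613x3 ≥ 969   (chromium)
  5x1 + 7x2 + 3x3 ≥ 15   (manganese)
  12x1 + 3x2 + 28x3 ≥ 47   (silicon)
  45.3x1 + 2.6x2 + 69.8x3 ≥ 122   (carbon)
  x1, x2, x3 ≥ 0.
The optimal mix uses every input. Binding constraints: chromium, manganese, carbon.
Optimal quantities: pig iron = 0.1842 kg, steel scrap = 1.335 kg, ferrochrome = 1.579 kg.
Hence cost = 0.73·0.1842 + 0.54·1.335 + 3.44·1.579 = $6.2871.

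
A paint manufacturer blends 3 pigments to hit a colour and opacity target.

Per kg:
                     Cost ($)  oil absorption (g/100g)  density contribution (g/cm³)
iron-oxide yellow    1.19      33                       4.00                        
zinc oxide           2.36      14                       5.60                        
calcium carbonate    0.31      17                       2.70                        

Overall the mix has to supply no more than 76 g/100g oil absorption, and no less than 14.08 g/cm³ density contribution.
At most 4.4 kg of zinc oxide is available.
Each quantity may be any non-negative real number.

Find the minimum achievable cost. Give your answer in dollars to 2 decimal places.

Treat it as an LP. Let x1 = kg of iron-oxide yellow, x2 = kg of zinc oxide, x3 = kg of calcium carbonate.
Minimise 1.19x1 + 2.36x2 + 0.31x3 s.t.:
  33x1 + 14x2 + 17x3 ≤ 76   (oil absorption)
  4x1 + 5.6x2 + 2.7x3 ≥ 14.08   (density contribution)
  x2 ≤ 4.4
  x1, x2, x3 ≥ 0.
The minimum-cost mix takes nothing from iron-oxide yellow — only zinc oxide, calcium carbonate. Binding constraints: oil absorption and density contribution.
So zinc oxide = 0.5951 kg, calcium carbonate = 3.98 kg.
Cost = 2.36·0.5951 + 0.31·3.98 = 2.6382.

$2.64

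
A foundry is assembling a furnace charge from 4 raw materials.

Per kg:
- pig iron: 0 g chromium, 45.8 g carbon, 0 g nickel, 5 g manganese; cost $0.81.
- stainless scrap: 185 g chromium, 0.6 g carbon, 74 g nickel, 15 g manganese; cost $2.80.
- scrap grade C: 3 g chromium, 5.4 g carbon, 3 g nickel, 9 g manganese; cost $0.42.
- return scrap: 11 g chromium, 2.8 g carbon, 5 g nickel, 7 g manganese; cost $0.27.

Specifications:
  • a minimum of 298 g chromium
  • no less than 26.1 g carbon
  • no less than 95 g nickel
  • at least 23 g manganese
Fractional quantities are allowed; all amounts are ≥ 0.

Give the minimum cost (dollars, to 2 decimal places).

$4.95

Set it up as a linear program. Let x1 = kg of pig iron, x2 = kg of stainless scrap, x3 = kg of scrap grade C, x4 = kg of return scrap.
Minimize 0.81x1 + 2.8x2 + 0.42x3 + 0.27x4 s.t.:
  185x2 + 3x3 + 11x4 ≥ 298   (chromium)
  45.8x1 + 0.6x2 + 5.4x3 + 2.8x4 ≥ 26.1   (carbon)
  74x2 + 3x3 + 5x4 ≥ 95   (nickel)
  5x1 + 15x2 + 9x3 + 7x4 ≥ 23   (manganese)
  x1, x2, x3, x4 ≥ 0.
The optimal basis is {pig iron, stainless scrap}; scrap grade C, return scrap drop out. There the chromium and carbon constraints are tight.
Optimal quantities: pig iron = 0.54877 kg, stainless scrap = 1.6108 kg.
Total cost: 0.81·0.54877 + 2.8·1.6108 = 4.9547.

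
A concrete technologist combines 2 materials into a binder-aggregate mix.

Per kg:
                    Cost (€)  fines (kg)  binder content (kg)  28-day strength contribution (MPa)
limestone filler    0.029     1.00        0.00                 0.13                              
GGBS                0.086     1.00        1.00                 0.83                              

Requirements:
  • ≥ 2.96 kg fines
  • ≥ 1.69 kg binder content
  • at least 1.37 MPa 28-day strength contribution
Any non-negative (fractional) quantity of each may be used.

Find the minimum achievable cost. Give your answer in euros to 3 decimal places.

Let x1 = kg of limestone filler, x2 = kg of GGBS.
Minimize 0.029x1 + 0.086x2 s.t.:
  1x1 + 1x2 ≥ 2.96   (fines)
  1x2 ≥ 1.69   (binder content)
  0.13x1 + 0.83x2 ≥ 1.37   (28-day strength contribution)
  x1, x2 ≥ 0.
Both inputs are positive at the optimum. Binding constraints: fines and binder content.
Optimal quantities: limestone filler = 1.27 kg, GGBS = 1.69 kg.
Hence cost = 0.029·1.27 + 0.086·1.69 = €0.18217.

€0.182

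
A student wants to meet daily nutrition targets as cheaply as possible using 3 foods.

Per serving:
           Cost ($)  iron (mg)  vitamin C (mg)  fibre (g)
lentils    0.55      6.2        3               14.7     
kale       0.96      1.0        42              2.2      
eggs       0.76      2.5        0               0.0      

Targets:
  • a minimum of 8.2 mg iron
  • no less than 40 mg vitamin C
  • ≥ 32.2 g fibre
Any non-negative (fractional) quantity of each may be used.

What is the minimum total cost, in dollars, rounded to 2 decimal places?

Let x1 = servings of lentils, x2 = servings of kale, x3 = servings of eggs.
min 0.55x1 + 0.96x2 + 0.76x3 subject to:
  6.2x1 + 1x2 + 2.5x3 ≥ 8.2   (iron)
  3x1 + 42x2 ≥ 40   (vitamin C)
  14.7x1 + 2.2x2 ≥ 32.2   (fibre)
  x1, x2, x3 ≥ 0.
At the optimum only lentils, kale are positive (eggs = 0). Binding constraints: vitamin C and fibre.
Optimal quantities: lentils = 2.07 servings, kale = 0.8045 servings.
Total cost: 0.55·2.07 + 0.96·0.8045 = 1.9108.

$1.91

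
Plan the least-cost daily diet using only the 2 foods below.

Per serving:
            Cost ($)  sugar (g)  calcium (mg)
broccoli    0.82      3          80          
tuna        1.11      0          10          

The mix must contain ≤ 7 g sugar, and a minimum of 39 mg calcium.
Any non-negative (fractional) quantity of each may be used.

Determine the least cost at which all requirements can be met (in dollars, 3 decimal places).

$0.400

This is a linear program. Let x1 = servings of broccoli, x2 = servings of tuna.
min 0.82x1 + 1.11x2 with:
  3x1 ≤ 7   (sugar)
  80x1 + 10x2 ≥ 39   (calcium)
  x1, x2 ≥ 0.
The optimal basis is {broccoli}; tuna drops out. Binding constraint: calcium.
So broccoli = 0.4875 servings.
Objective = 0.82·0.4875 = 0.39975.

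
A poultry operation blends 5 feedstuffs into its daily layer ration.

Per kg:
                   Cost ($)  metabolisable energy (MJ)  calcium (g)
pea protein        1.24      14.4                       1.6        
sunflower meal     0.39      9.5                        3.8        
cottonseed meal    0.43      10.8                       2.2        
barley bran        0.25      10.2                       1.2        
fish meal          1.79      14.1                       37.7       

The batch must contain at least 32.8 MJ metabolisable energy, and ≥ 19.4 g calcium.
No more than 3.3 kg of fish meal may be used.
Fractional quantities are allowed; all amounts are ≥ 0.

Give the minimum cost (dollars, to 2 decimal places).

$1.43

Set it up as a linear program. Let x1 = kg of pea protein, x2 = kg of sunflower meal, x3 = kg of cottonseed meal, x4 = kg of barley bran, x5 = kg of fish meal.
min 1.24x1 + 0.39x2 + 0.43x3 + 0.25x4 + 1.79x5 s.t.:
  14.4x1 + 9.5x2 + 10.8x3 + 10.2x4 + 14.1x5 ≥ 32.8   (metabolisable energy)
  1.6x1 + 3.8x2 + 2.2x3 + 1.2x4 + 37.7x5 ≥ 19.4   (calcium)
  x5 ≤ 3.3
  x1, x2, x3, x4, x5 ≥ 0.
The cheapest feasible vertex uses only barley bran, fish meal; pea protein, sunflower meal, cottonseed meal are not used. The metabolisable energy and calcium requirements are met with equality.
So barley bran = 2.62 kg, fish meal = 0.4312 kg.
Hence cost = 0.25·2.62 + 1.79·0.4312 = $1.4268.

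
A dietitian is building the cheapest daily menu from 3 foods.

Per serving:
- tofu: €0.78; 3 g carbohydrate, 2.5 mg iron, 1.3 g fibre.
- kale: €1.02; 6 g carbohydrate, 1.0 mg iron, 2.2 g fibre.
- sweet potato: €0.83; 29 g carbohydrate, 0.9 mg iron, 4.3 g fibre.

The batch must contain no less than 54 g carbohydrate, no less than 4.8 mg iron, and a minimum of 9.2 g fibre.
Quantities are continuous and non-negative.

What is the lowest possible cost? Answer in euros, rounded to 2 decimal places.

€2.46

This is a linear program. Let x1 = servings of tofu, x2 = servings of kale, x3 = servings of sweet potato.
Minimise 0.78x1 + 1.02x2 + 0.83x3 subject to:
  3x1 + 6x2 + 29x3 ≥ 54   (carbohydrate)
  2.5x1 + 1x2 + 0.9x3 ≥ 4.8   (iron)
  1.3x1 + 2.2x2 + 4.3x3 ≥ 9.2   (fibre)
  x1, x2, x3 ≥ 0.
The optimal basis is {tofu, sweet potato}; kale drops out. Binding constraints: iron and fibre.
Solving gives x1 = 1.29, x3 = 1.749.
Objective = 0.78·1.29 + 0.83·1.749 = 2.4579.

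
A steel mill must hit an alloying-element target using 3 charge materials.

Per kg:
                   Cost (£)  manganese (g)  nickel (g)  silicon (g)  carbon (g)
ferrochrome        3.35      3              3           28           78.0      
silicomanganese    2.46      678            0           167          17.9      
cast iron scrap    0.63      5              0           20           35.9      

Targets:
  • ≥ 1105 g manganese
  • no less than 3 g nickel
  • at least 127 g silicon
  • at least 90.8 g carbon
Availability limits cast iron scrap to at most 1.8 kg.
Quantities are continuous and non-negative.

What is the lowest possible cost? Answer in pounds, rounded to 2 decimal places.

This is a linear program. Let x1 = kg of ferrochrome, x2 = kg of silicomanganese, x3 = kg of cast iron scrap.
Minimise 3.35x1 + 2.46x2 + 0.63x3 subject to:
  3x1 + 678x2 + 5x3 ≥ 1105   (manganese)
  3x1 ≥ 3   (nickel)
  28x1 + 167x2 + 20x3 ≥ 127   (silicon)
  78x1 + 17.9x2 + 35.9x3 ≥ 90.8   (carbon)
  x3 ≤ 1.8
  x1, x2, x3 ≥ 0.
The minimum-cost mix takes nothing from cast iron scrap — only ferrochrome, silicomanganese. The manganese and nickel requirements are met with equality.
That vertex is x1 = 1, x2 = 1.625.
Hence cost = 3.35·1 + 2.46·1.625 = £7.3475.

£7.35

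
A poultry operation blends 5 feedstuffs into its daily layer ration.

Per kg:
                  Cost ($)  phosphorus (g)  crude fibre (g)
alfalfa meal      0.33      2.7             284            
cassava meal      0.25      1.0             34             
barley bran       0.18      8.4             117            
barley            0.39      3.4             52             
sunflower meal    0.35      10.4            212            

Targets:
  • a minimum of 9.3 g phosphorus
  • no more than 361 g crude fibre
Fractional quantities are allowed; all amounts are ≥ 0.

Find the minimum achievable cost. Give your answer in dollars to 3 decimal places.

This is a linear program. Let x1 = kg of alfalfa meal, x2 = kg of cassava meal, x3 = kg of barley bran, x4 = kg of barley, x5 = kg of sunflower meal.
Minimise 0.33x1 + 0.25x2 + 0.18x3 + 0.39x4 + 0.35x5 with:
  2.7x1 + 1x2 + 8.4x3 + 3.4x4 + 10.4x5 ≥ 9.3   (phosphorus)
  284x1 + 34x2 + 117x3 + 52x4 + 212x5 ≤ 361   (crude fibre)
  x1, x2, x3, x4, x5 ≥ 0.
The optimal basis is {barley bran}; alfalfa meal, cassava meal, barley, sunflower meal drop out. Binding constraint: phosphorus.
That vertex is x3 = 1.107.
Cost = 0.18·1.107 = 0.19926.

$0.199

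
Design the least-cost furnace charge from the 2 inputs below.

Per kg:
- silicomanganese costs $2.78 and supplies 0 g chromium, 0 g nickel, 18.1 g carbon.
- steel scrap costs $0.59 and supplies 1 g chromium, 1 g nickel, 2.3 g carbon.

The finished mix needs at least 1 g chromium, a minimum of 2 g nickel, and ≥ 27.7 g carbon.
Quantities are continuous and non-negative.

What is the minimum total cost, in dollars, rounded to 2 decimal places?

Treat it as an LP. Let x1 = kg of silicomanganese, x2 = kg of steel scrap.
Minimise 2.78x1 + 0.59x2 s.t.:
  1x2 ≥ 1   (chromium)
  1x2 ≥ 2   (nickel)
  18.1x1 + 2.3x2 ≥ 27.7   (carbon)
  x1, x2 ≥ 0.
Both inputs are positive at the optimum. There the nickel and carbon constraints are tight.
So silicomanganese = 1.276 kg, steel scrap = 2 kg.
Total cost: 2.78·1.276 + 0.59·2 = 4.7273.

$4.73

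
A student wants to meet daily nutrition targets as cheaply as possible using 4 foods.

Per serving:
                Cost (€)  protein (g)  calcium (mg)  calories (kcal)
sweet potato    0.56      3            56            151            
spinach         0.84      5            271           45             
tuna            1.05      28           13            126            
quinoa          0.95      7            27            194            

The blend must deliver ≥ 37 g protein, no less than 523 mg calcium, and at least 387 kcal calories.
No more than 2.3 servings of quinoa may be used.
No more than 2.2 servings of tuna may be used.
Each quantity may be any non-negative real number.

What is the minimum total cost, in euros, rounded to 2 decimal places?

€3.04

Let x1 = servings of sweet potato, x2 = servings of spinach, x3 = servings of tuna, x4 = servings of quinoa.
Minimise 0.56x1 + 0.84x2 + 1.05x3 + 0.95x4 s.t.:
  3x1 + 5x2 + 28x3 + 7x4 ≥ 37   (protein)
  56x1 + 271x2 + 13x3 + 27x4 ≥ 523   (calcium)
  151x1 + 45x2 + 126x3 + 194x4 ≥ 387   (calories)
  x4 ≤ 2.3
  x3 ≤ 2.2
  x1, x2, x3, x4 ≥ 0.
The minimum-cost mix takes nothing from quinoa — only sweet potato, spinach, tuna. Binding constraints: protein, calcium, calories.
Optimal quantities: sweet potato = 1.34 servings, spinach = 1.61 servings, tuna = 0.8903 servings.
Total cost: 0.56·1.34 + 0.84·1.61 + 1.05·0.8903 = 3.0376.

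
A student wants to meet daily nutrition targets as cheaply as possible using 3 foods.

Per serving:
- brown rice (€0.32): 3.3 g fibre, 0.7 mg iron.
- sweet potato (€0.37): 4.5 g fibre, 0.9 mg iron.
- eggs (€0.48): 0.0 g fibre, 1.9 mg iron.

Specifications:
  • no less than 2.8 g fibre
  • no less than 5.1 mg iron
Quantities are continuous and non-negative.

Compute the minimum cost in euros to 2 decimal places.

Let x1 = servings of brown rice, x2 = servings of sweet potato, x3 = servings of eggs.
Minimize 0.32x1 + 0.37x2 + 0.48x3 subject to:
  3.3x1 + 4.5x2 ≥ 2.8   (fibre)
  0.7x1 + 0.9x2 + 1.9x3 ≥ 5.1   (iron)
  x1, x2, x3 ≥ 0.
The minimum-cost mix takes nothing from brown rice — only sweet potato, eggs. Binding constraints: fibre and iron.
Solving gives x2 = 0.6222, x3 = 2.389.
Total cost: 0.37·0.6222 + 0.48·2.389 = 1.3769.

€1.38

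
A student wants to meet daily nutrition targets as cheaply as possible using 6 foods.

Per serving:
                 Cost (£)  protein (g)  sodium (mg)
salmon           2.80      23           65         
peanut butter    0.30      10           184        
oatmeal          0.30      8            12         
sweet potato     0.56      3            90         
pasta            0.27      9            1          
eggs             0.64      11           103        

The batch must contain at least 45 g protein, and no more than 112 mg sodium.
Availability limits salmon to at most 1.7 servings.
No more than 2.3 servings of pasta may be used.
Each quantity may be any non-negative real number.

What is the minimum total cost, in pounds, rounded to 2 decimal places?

£1.50

Let x1 = servings of salmon, x2 = servings of peanut butter, x3 = servings of oatmeal, x4 = servings of sweet potato, x5 = servings of pasta, x6 = servings of eggs.
Minimize 2.8x1 + 0.3x2 + 0.3x3 + 0.56x4 + 0.27x5 + 0.64x6 s.t.:
  23x1 + 10x2 + 8x3 + 3x4 + 9x5 + 11x6 ≥ 45   (protein)
  65x1 + 184x2 + 12x3 + 90x4 + 1x5 + 103x6 ≤ 112   (sodium)
  x1 ≤ 1.7
  x5 ≤ 2.3
  x1, x2, x3, x4, x5, x6 ≥ 0.
The minimum-cost mix takes nothing from salmon, sweet potato, eggs — only peanut butter, oatmeal, pasta. There the protein, sodium, the pasta cap constraints are tight.
Solving gives x2 = 0.4334, x3 = 2.496, x5 = 2.3.
Objective = 0.3·0.4334 + 0.3·2.496 + 0.27·2.3 = 1.4998.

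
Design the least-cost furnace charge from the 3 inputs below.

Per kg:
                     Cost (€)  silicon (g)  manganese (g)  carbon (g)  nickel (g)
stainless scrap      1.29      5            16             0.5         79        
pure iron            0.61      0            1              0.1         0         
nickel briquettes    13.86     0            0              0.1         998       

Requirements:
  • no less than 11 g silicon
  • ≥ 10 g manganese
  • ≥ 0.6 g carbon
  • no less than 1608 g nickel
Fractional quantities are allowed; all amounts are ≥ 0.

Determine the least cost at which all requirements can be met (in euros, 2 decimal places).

Let x1 = kg of stainless scrap, x2 = kg of pure iron, x3 = kg of nickel briquettes.
min 1.29x1 + 0.61x2 + 13.86x3 subject to:
  5x1 ≥ 11   (silicon)
  16x1 + 1x2 ≥ 10   (manganese)
  0.5x1 + 0.1x2 + 0.1x3 ≥ 0.6   (carbon)
  79x1 + 998x3 ≥ 1608   (nickel)
  x1, x2, x3 ≥ 0.
At the optimum only stainless scrap, nickel briquettes are positive (pure iron = 0). The silicon and nickel requirements are met with equality.
That vertex is x1 = 2.2, x3 = 1.4371.
Objective = 1.29·2.2 + 13.86·1.4371 = 22.7562.

€22.76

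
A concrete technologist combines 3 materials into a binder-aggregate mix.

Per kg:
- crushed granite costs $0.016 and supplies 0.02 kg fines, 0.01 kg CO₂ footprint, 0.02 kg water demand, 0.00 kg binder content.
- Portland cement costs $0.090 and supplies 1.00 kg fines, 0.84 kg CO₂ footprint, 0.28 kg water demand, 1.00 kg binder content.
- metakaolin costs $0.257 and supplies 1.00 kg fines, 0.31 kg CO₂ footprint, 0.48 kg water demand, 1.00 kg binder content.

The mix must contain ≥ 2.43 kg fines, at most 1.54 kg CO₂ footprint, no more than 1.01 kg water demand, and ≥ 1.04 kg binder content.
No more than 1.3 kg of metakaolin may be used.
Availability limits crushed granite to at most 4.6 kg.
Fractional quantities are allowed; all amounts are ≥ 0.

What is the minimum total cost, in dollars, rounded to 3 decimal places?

$0.377

Treat it as an LP. Let x1 = kg of crushed granite, x2 = kg of Portland cement, x3 = kg of metakaolin.
min 0.016x1 + 0.09x2 + 0.257x3 subject to:
  0.02x1 + 1x2 + 1x3 ≥ 2.43   (fines)
  0.01x1 + 0.84x2 + 0.31x3 ≤ 1.54   (CO₂ footprint)
  0.02x1 + 0.28x2 + 0.48x3 ≤ 1.01   (water demand)
  1x2 + 1x3 ≥ 1.04   (binder content)
  x3 ≤ 1.3
  x1 ≤ 4.6
  x1, x2, x3 ≥ 0.
At the optimum only Portland cement, metakaolin are positive (crushed granite = 0). Binding constraints: fines and CO₂ footprint.
So Portland cement = 1.484 kg, metakaolin = 0.9457 kg.
Total cost: 0.09·1.484 + 0.257·0.9457 = 0.37660.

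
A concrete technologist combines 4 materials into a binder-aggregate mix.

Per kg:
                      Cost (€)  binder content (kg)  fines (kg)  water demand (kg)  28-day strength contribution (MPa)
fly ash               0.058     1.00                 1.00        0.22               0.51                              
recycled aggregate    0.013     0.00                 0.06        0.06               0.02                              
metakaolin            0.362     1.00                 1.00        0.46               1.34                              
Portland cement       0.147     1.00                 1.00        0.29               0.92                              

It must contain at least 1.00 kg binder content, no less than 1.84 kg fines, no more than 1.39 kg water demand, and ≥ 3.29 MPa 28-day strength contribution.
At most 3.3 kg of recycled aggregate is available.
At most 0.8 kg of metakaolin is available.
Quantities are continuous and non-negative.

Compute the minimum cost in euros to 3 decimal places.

This is a linear program. Let x1 = kg of fly ash, x2 = kg of recycled aggregate, x3 = kg of metakaolin, x4 = kg of Portland cement.
min 0.058x1 + 0.013x2 + 0.362x3 + 0.147x4 subject to:
  1x1 + 1x3 + 1x4 ≥ 1   (binder content)
  1x1 + 0.06x2 + 1x3 + 1x4 ≥ 1.84   (fines)
  0.22x1 + 0.06x2 + 0.46x3 + 0.29x4 ≤ 1.39   (water demand)
  0.51x1 + 0.02x2 + 1.34x3 + 0.92x4 ≥ 3.29   (28-day strength contribution)
  x2 ≤ 3.3
  x3 ≤ 0.8
  x1, x2, x3, x4 ≥ 0.
The optimal basis is {fly ash, Portland cement}; recycled aggregate, metakaolin drop out. There the water demand and 28-day strength contribution constraints are tight.
Solving gives x1 = 5.958, x4 = 0.2734.
Objective = 0.058·5.958 + 0.147·0.2734 = 0.38575.

€0.386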